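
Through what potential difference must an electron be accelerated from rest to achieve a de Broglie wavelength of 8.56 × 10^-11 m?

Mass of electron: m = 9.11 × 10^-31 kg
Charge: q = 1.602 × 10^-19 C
205 V

From λ = h/√(2mqV), we solve for V:

λ² = h²/(2mqV)
V = h²/(2mqλ²)
V = (6.626 × 10^-34 J·s)² / (2 × 9.11 × 10^-31 kg × 1.602 × 10^-19 C × (8.56 × 10^-11 m)²)
V = 205 V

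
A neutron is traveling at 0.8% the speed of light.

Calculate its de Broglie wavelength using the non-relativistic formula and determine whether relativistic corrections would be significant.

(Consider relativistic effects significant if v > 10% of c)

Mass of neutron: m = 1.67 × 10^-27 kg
No, relativistic corrections are not needed.

Using the non-relativistic de Broglie formula λ = h/(mv):

v = 0.8% × c = 2.398 × 10^6 m/s

λ = h/(mv)
λ = (6.626 × 10^-34 J·s) / (1.67 × 10^-27 kg × 2.398 × 10^6 m/s)
λ = 1.65 × 10^-13 m

Since v = 0.8% of c < 10% of c, relativistic corrections are NOT significant and this non-relativistic result is a good approximation.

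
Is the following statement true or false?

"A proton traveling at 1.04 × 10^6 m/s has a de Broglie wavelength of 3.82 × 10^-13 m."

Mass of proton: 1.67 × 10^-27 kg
True

The claim is correct.

Using λ = h/(mv):
λ = (6.626 × 10^-34 J·s) / (1.67 × 10^-27 kg × 1.04 × 10^6 m/s)
λ = 3.82 × 10^-13 m

This matches the claimed value.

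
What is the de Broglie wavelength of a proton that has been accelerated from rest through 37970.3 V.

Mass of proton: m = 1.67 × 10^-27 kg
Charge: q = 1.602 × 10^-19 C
1.47 × 10^-13 m

When a particle is accelerated through voltage V, it gains kinetic energy KE = qV.

The de Broglie wavelength is then λ = h/√(2mqV):

λ = h/√(2mqV)
λ = (6.626 × 10^-34 J·s) / √(2 × 1.67 × 10^-27 kg × 1.602 × 10^-19 C × 37970.3 V)
λ = 1.47 × 10^-13 m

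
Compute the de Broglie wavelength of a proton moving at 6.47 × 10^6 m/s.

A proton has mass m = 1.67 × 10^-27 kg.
6.13 × 10^-14 m

Using the de Broglie relation λ = h/(mv):

λ = h/(mv)
λ = (6.626 × 10^-34 J·s) / (1.67 × 10^-27 kg × 6.47 × 10^6 m/s)
λ = 6.13 × 10^-14 m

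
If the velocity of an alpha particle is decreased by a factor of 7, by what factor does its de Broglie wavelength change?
The wavelength increases by a factor of 7.

From λ = h/(mv), the wavelength is inversely proportional to velocity:

λ ∝ 1/v

If v → v/7, then λ → 7λ

When velocity is decreased by a factor of 7, the wavelength increases by a factor of 7.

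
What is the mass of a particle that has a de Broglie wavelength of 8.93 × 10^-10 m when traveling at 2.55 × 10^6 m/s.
2.91 × 10^-31 kg

From the de Broglie relation λ = h/(mv), we solve for m:

m = h/(λv)
m = (6.626 × 10^-34 J·s) / (8.93 × 10^-10 m × 2.55 × 10^6 m/s)
m = 2.91 × 10^-31 kg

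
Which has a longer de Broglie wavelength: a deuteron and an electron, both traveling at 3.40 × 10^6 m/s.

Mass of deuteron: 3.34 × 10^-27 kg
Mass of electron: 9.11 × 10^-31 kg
The electron has the longer wavelength.

Using λ = h/(mv), since both particles have the same velocity, the wavelength depends only on mass.

For deuteron: λ₁ = h/(m₁v) = 5.83 × 10^-14 m
For electron: λ₂ = h/(m₂v) = 2.14 × 10^-10 m

Since λ ∝ 1/m at constant velocity, the lighter particle has the longer wavelength.

The electron has the longer de Broglie wavelength.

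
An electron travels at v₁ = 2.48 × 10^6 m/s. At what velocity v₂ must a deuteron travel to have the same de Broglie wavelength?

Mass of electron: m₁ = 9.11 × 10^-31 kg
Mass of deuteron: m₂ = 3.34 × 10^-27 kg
v₂ = 6.76 × 10^2 m/s

For equal de Broglie wavelengths: λ₁ = λ₂

h/(m₁v₁) = h/(m₂v₂)
m₁v₁ = m₂v₂
v₂ = v₁ · (m₁/m₂)

v₂ = 2.48 × 10^6 m/s × (9.11 × 10^-31 kg / 3.34 × 10^-27 kg)
v₂ = 6.76 × 10^2 m/s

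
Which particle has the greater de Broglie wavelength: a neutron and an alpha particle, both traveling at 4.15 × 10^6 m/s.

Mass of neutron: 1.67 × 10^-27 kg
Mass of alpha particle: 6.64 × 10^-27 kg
The neutron has the longer wavelength.

Using λ = h/(mv), since both particles have the same velocity, the wavelength depends only on mass.

For neutron: λ₁ = h/(m₁v) = 9.56 × 10^-14 m
For alpha particle: λ₂ = h/(m₂v) = 2.40 × 10^-14 m

Since λ ∝ 1/m at constant velocity, the lighter particle has the longer wavelength.

The neutron has the longer de Broglie wavelength.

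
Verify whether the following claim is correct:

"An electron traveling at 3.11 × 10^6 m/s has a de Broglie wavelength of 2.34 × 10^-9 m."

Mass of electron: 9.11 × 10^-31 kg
False

The claim is incorrect.

Using λ = h/(mv):
λ = (6.626 × 10^-34 J·s) / (9.11 × 10^-31 kg × 3.11 × 10^6 m/s)
λ = 2.34 × 10^-10 m

The actual wavelength differs from the claimed 2.34 × 10^-9 m.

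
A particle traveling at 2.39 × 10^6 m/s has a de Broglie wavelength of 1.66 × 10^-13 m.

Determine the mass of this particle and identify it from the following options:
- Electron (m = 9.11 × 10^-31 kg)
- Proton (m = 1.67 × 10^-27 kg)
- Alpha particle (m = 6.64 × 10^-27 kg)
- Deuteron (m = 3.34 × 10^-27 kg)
The particle is a proton.

From λ = h/(mv), solve for mass:

m = h/(λv)
m = (6.626 × 10^-34 J·s) / (1.66 × 10^-13 m × 2.39 × 10^6 m/s)
m = 1.67 × 10^-27 kg

Comparing with the listed masses, this is closest to a proton.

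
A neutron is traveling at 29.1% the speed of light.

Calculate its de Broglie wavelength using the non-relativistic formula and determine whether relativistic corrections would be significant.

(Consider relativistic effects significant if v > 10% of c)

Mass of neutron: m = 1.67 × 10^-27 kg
Yes, relativistic corrections are needed.

Using the non-relativistic de Broglie formula λ = h/(mv):

v = 29.1% × c = 8.724 × 10^7 m/s

λ = h/(mv)
λ = (6.626 × 10^-34 J·s) / (1.67 × 10^-27 kg × 8.724 × 10^7 m/s)
λ = 4.55 × 10^-15 m

Since v = 29.1% of c > 10% of c, relativistic corrections ARE significant and the actual wavelength would differ from this non-relativistic estimate.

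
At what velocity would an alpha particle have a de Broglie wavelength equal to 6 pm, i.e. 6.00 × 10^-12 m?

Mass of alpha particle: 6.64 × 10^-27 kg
1.66 × 10^4 m/s

From λ = h/(mv), solve for v:

v = h/(mλ)
v = (6.626 × 10^-34 J·s) / (6.64 × 10^-27 kg × 6.00 × 10^-12 m)
v = 1.66 × 10^4 m/s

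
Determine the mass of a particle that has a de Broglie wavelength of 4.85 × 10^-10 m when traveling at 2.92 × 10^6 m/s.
4.68 × 10^-31 kg

From the de Broglie relation λ = h/(mv), we solve for m:

m = h/(λv)
m = (6.626 × 10^-34 J·s) / (4.85 × 10^-10 m × 2.92 × 10^6 m/s)
m = 4.68 × 10^-31 kg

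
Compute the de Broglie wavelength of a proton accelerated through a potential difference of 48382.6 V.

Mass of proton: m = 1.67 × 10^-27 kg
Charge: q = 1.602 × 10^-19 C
1.30 × 10^-13 m

When a particle is accelerated through voltage V, it gains kinetic energy KE = qV.

The de Broglie wavelength is then λ = h/√(2mqV):

λ = h/√(2mqV)
λ = (6.626 × 10^-34 J·s) / √(2 × 1.67 × 10^-27 kg × 1.602 × 10^-19 C × 48382.6 V)
λ = 1.30 × 10^-13 m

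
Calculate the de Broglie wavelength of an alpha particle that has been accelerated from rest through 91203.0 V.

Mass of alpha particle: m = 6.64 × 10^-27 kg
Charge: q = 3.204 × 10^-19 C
3.36 × 10^-14 m

When a particle is accelerated through voltage V, it gains kinetic energy KE = qV.

The de Broglie wavelength is then λ = h/√(2mqV):

λ = h/√(2mqV)
λ = (6.626 × 10^-34 J·s) / √(2 × 6.64 × 10^-27 kg × 3.204 × 10^-19 C × 91203.0 V)
λ = 3.36 × 10^-14 m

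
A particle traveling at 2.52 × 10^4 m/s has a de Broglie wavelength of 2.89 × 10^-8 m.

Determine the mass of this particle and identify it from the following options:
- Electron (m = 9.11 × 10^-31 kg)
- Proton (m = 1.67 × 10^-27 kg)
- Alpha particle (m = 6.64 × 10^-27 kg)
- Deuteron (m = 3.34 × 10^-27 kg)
The particle is an electron.

From λ = h/(mv), solve for mass:

m = h/(λv)
m = (6.626 × 10^-34 J·s) / (2.89 × 10^-8 m × 2.52 × 10^4 m/s)
m = 9.10 × 10^-31 kg

Comparing with the listed masses, this is closest to an electron.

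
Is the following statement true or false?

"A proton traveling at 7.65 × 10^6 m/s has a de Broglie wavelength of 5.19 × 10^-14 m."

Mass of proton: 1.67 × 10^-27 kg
True

The claim is correct.

Using λ = h/(mv):
λ = (6.626 × 10^-34 J·s) / (1.67 × 10^-27 kg × 7.65 × 10^6 m/s)
λ = 5.19 × 10^-14 m

This matches the claimed value.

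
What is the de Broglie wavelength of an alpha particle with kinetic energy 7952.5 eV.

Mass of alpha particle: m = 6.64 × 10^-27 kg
1.61 × 10^-13 m

Using λ = h/√(2mKE):

First convert KE to Joules: KE = 7952.5 eV = 1.274 × 10^-15 J

λ = h/√(2mKE)
λ = (6.626 × 10^-34 J·s) / √(2 × 6.64 × 10^-27 kg × 1.274 × 10^-15 J)
λ = 1.61 × 10^-13 m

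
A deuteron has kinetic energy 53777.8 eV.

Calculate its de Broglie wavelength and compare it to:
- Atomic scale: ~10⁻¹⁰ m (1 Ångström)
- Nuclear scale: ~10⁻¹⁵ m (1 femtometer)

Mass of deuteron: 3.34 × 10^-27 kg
λ = 8.73 × 10^-14 m, which is between nuclear and atomic scales.

Using λ = h/√(2mKE):

KE = 53777.8 eV = 8.616 × 10^-15 J

λ = h/√(2mKE)
λ = (6.626 × 10^-34 J·s) / √(2 × 3.34 × 10^-27 kg × 8.616 × 10^-15 J)
λ = 8.73 × 10^-14 m

Comparison:
- Atomic scale (10⁻¹⁰ m): λ is 0.00087× this size
- Nuclear scale (10⁻¹⁵ m): λ is 87× this size

The wavelength is between nuclear and atomic scales.

This wavelength is appropriate for probing atomic structure but too large for nuclear physics experiments.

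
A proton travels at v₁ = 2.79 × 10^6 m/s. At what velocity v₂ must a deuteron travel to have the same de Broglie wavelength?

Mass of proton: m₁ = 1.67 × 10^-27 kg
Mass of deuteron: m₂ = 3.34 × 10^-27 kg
v₂ = 1.40 × 10^6 m/s

For equal de Broglie wavelengths: λ₁ = λ₂

h/(m₁v₁) = h/(m₂v₂)
m₁v₁ = m₂v₂
v₂ = v₁ · (m₁/m₂)

v₂ = 2.79 × 10^6 m/s × (1.67 × 10^-27 kg / 3.34 × 10^-27 kg)
v₂ = 1.40 × 10^6 m/s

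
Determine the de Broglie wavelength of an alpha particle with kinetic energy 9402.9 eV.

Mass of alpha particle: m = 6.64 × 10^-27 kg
1.48 × 10^-13 m

Using λ = h/√(2mKE):

First convert KE to Joules: KE = 9402.9 eV = 1.507 × 10^-15 J

λ = h/√(2mKE)
λ = (6.626 × 10^-34 J·s) / √(2 × 6.64 × 10^-27 kg × 1.507 × 10^-15 J)
λ = 1.48 × 10^-13 m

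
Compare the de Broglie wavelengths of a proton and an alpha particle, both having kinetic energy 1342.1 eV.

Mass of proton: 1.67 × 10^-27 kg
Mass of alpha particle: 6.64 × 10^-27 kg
The proton has the longer wavelength.

Using λ = h/√(2mKE):

For proton: λ₁ = h/√(2m₁KE) = 7.82 × 10^-13 m
For alpha particle: λ₂ = h/√(2m₂KE) = 3.92 × 10^-13 m

Since λ ∝ 1/√m at constant kinetic energy, the lighter particle has the longer wavelength.

The proton has the longer de Broglie wavelength.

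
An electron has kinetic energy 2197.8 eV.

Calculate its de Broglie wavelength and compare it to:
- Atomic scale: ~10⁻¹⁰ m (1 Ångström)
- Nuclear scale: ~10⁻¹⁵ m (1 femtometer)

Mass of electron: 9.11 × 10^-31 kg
λ = 2.62 × 10^-11 m, which is between nuclear and atomic scales.

Using λ = h/√(2mKE):

KE = 2197.8 eV = 3.521 × 10^-16 J

λ = h/√(2mKE)
λ = (6.626 × 10^-34 J·s) / √(2 × 9.11 × 10^-31 kg × 3.521 × 10^-16 J)
λ = 2.62 × 10^-11 m

Comparison:
- Atomic scale (10⁻¹⁰ m): λ is 0.26× this size
- Nuclear scale (10⁻¹⁵ m): λ is 2.6e+04× this size

The wavelength is between nuclear and atomic scales.

This wavelength is appropriate for probing atomic structure but too large for nuclear physics experiments.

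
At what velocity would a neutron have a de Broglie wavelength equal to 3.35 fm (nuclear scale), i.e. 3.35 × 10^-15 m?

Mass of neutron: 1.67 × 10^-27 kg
1.18 × 10^8 m/s

From λ = h/(mv), solve for v:

v = h/(mλ)
v = (6.626 × 10^-34 J·s) / (1.67 × 10^-27 kg × 3.35 × 10^-15 m)
v = 1.18 × 10^8 m/s

Note: This velocity is 39.5% of the speed of light, so relativistic corrections would be needed for a more accurate calculation.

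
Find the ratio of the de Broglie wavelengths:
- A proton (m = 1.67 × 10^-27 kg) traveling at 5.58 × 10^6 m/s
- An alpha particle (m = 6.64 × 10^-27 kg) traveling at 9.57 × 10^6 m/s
λ₁/λ₂ = 6.82

Using λ = h/(mv):

λ₁ = h/(m₁v₁) = 7.11 × 10^-14 m
λ₂ = h/(m₂v₂) = 1.04 × 10^-14 m

Ratio λ₁/λ₂ = (m₂v₂)/(m₁v₁)
         = (6.64 × 10^-27 kg × 9.57 × 10^6 m/s) / (1.67 × 10^-27 kg × 5.58 × 10^6 m/s)
         = 6.82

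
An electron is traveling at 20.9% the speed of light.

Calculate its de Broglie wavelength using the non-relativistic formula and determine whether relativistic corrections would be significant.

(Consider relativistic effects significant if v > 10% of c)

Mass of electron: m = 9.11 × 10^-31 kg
Yes, relativistic corrections are needed.

Using the non-relativistic de Broglie formula λ = h/(mv):

v = 20.9% × c = 6.266 × 10^7 m/s

λ = h/(mv)
λ = (6.626 × 10^-34 J·s) / (9.11 × 10^-31 kg × 6.266 × 10^7 m/s)
λ = 1.16 × 10^-11 m

Since v = 20.9% of c > 10% of c, relativistic corrections ARE significant and the actual wavelength would differ from this non-relativistic estimate.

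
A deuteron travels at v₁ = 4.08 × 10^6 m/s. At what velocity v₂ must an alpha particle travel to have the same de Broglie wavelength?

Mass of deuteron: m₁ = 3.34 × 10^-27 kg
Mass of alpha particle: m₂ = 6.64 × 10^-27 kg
v₂ = 2.05 × 10^6 m/s

For equal de Broglie wavelengths: λ₁ = λ₂

h/(m₁v₁) = h/(m₂v₂)
m₁v₁ = m₂v₂
v₂ = v₁ · (m₁/m₂)

v₂ = 4.08 × 10^6 m/s × (3.34 × 10^-27 kg / 6.64 × 10^-27 kg)
v₂ = 2.05 × 10^6 m/s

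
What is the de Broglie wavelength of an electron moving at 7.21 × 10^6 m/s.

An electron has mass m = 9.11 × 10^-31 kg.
1.01 × 10^-10 m

Using the de Broglie relation λ = h/(mv):

λ = h/(mv)
λ = (6.626 × 10^-34 J·s) / (9.11 × 10^-31 kg × 7.21 × 10^6 m/s)
λ = 1.01 × 10^-10 m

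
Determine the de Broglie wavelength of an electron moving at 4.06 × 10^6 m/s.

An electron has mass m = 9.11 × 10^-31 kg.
1.79 × 10^-10 m

Using the de Broglie relation λ = h/(mv):

λ = h/(mv)
λ = (6.626 × 10^-34 J·s) / (9.11 × 10^-31 kg × 4.06 × 10^6 m/s)
λ = 1.79 × 10^-10 m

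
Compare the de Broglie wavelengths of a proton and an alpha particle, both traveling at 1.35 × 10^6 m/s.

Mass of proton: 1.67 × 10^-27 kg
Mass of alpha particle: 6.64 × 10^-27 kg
The proton has the longer wavelength.

Using λ = h/(mv), since both particles have the same velocity, the wavelength depends only on mass.

For proton: λ₁ = h/(m₁v) = 2.94 × 10^-13 m
For alpha particle: λ₂ = h/(m₂v) = 7.39 × 10^-14 m

Since λ ∝ 1/m at constant velocity, the lighter particle has the longer wavelength.

The proton has the longer de Broglie wavelength.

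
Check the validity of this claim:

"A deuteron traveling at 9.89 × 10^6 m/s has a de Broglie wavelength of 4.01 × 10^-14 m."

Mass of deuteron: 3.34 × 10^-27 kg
False

The claim is incorrect.

Using λ = h/(mv):
λ = (6.626 × 10^-34 J·s) / (3.34 × 10^-27 kg × 9.89 × 10^6 m/s)
λ = 2.01 × 10^-14 m

The actual wavelength differs from the claimed 4.01 × 10^-14 m.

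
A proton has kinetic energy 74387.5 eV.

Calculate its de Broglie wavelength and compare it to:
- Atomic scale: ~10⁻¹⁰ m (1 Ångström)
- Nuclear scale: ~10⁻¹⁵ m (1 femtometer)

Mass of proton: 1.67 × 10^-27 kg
λ = 1.05 × 10^-13 m, which is between nuclear and atomic scales.

Using λ = h/√(2mKE):

KE = 74387.5 eV = 1.192 × 10^-14 J

λ = h/√(2mKE)
λ = (6.626 × 10^-34 J·s) / √(2 × 1.67 × 10^-27 kg × 1.192 × 10^-14 J)
λ = 1.05 × 10^-13 m

Comparison:
- Atomic scale (10⁻¹⁰ m): λ is 0.0011× this size
- Nuclear scale (10⁻¹⁵ m): λ is 1.1e+02× this size

The wavelength is between nuclear and atomic scales.

This wavelength is appropriate for probing atomic structure but too large for nuclear physics experiments.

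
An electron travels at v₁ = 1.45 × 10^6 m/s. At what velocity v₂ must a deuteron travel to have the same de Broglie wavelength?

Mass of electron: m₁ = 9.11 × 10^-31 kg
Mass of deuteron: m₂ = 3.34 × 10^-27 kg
v₂ = 3.95 × 10^2 m/s

For equal de Broglie wavelengths: λ₁ = λ₂

h/(m₁v₁) = h/(m₂v₂)
m₁v₁ = m₂v₂
v₂ = v₁ · (m₁/m₂)

v₂ = 1.45 × 10^6 m/s × (9.11 × 10^-31 kg / 3.34 × 10^-27 kg)
v₂ = 3.95 × 10^2 m/s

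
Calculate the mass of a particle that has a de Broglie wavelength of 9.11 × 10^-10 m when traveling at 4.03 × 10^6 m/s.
1.80 × 10^-31 kg

From the de Broglie relation λ = h/(mv), we solve for m:

m = h/(λv)
m = (6.626 × 10^-34 J·s) / (9.11 × 10^-10 m × 4.03 × 10^6 m/s)
m = 1.80 × 10^-31 kg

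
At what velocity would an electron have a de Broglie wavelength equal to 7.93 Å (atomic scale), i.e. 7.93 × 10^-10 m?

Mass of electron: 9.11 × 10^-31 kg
9.17 × 10^5 m/s

From λ = h/(mv), solve for v:

v = h/(mλ)
v = (6.626 × 10^-34 J·s) / (9.11 × 10^-31 kg × 7.93 × 10^-10 m)
v = 9.17 × 10^5 m/s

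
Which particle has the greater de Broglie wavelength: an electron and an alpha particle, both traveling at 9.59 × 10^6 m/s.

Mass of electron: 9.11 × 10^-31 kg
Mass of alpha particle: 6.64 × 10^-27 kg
The electron has the longer wavelength.

Using λ = h/(mv), since both particles have the same velocity, the wavelength depends only on mass.

For electron: λ₁ = h/(m₁v) = 7.58 × 10^-11 m
For alpha particle: λ₂ = h/(m₂v) = 1.04 × 10^-14 m

Since λ ∝ 1/m at constant velocity, the lighter particle has the longer wavelength.

The electron has the longer de Broglie wavelength.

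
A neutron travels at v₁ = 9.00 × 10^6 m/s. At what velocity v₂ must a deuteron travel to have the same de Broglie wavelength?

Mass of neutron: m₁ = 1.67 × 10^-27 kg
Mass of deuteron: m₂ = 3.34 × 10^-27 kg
v₂ = 4.50 × 10^6 m/s

For equal de Broglie wavelengths: λ₁ = λ₂

h/(m₁v₁) = h/(m₂v₂)
m₁v₁ = m₂v₂
v₂ = v₁ · (m₁/m₂)

v₂ = 9.00 × 10^6 m/s × (1.67 × 10^-27 kg / 3.34 × 10^-27 kg)
v₂ = 4.50 × 10^6 m/s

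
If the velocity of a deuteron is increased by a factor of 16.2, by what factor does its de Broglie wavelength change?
The wavelength decreases by a factor of 16.2.

From λ = h/(mv), the wavelength is inversely proportional to velocity:

λ ∝ 1/v

If v → 16.2v, then λ → λ/16.2

When velocity is increased by a factor of 16.2, the wavelength decreases by a factor of 16.2.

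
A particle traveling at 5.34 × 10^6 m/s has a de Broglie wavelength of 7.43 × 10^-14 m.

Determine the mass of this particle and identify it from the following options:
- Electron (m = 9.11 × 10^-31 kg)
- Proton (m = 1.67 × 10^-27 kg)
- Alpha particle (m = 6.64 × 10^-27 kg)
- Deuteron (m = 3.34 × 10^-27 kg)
The particle is a proton.

From λ = h/(mv), solve for mass:

m = h/(λv)
m = (6.626 × 10^-34 J·s) / (7.43 × 10^-14 m × 5.34 × 10^6 m/s)
m = 1.67 × 10^-27 kg

Comparing with the listed masses, this is closest to a proton.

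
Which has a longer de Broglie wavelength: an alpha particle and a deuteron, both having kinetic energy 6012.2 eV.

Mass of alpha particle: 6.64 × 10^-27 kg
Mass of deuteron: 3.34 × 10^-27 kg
The deuteron has the longer wavelength.

Using λ = h/√(2mKE):

For alpha particle: λ₁ = h/√(2m₁KE) = 1.85 × 10^-13 m
For deuteron: λ₂ = h/√(2m₂KE) = 2.61 × 10^-13 m

Since λ ∝ 1/√m at constant kinetic energy, the lighter particle has the longer wavelength.

The deuteron has the longer de Broglie wavelength.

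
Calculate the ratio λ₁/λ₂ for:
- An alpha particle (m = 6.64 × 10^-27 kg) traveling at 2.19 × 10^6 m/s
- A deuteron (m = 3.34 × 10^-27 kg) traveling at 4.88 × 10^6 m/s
λ₁/λ₂ = 1.12

Using λ = h/(mv):

λ₁ = h/(m₁v₁) = 4.56 × 10^-14 m
λ₂ = h/(m₂v₂) = 4.07 × 10^-14 m

Ratio λ₁/λ₂ = (m₂v₂)/(m₁v₁)
         = (3.34 × 10^-27 kg × 4.88 × 10^6 m/s) / (6.64 × 10^-27 kg × 2.19 × 10^6 m/s)
         = 1.12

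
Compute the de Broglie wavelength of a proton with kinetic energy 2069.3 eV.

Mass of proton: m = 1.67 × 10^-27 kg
6.30 × 10^-13 m

Using λ = h/√(2mKE):

First convert KE to Joules: KE = 2069.3 eV = 3.315 × 10^-16 J

λ = h/√(2mKE)
λ = (6.626 × 10^-34 J·s) / √(2 × 1.67 × 10^-27 kg × 3.315 × 10^-16 J)
λ = 6.30 × 10^-13 m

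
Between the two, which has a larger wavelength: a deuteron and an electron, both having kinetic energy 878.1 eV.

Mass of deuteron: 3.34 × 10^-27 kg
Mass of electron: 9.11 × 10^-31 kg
The electron has the longer wavelength.

Using λ = h/√(2mKE):

For deuteron: λ₁ = h/√(2m₁KE) = 6.83 × 10^-13 m
For electron: λ₂ = h/√(2m₂KE) = 4.14 × 10^-11 m

Since λ ∝ 1/√m at constant kinetic energy, the lighter particle has the longer wavelength.

The electron has the longer de Broglie wavelength.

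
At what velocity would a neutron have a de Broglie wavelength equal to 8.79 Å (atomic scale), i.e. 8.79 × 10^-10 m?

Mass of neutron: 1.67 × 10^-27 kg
4.51 × 10^2 m/s

From λ = h/(mv), solve for v:

v = h/(mλ)
v = (6.626 × 10^-34 J·s) / (1.67 × 10^-27 kg × 8.79 × 10^-10 m)
v = 4.51 × 10^2 m/s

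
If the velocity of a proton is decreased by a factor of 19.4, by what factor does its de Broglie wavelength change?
The wavelength increases by a factor of 19.4.

From λ = h/(mv), the wavelength is inversely proportional to velocity:

λ ∝ 1/v

If v → v/19.4, then λ → 19.4λ

When velocity is decreased by a factor of 19.4, the wavelength increases by a factor of 19.4.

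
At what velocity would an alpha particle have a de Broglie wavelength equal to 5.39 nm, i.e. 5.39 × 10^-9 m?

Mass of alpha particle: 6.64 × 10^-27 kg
1.85 × 10^1 m/s

From λ = h/(mv), solve for v:

v = h/(mλ)
v = (6.626 × 10^-34 J·s) / (6.64 × 10^-27 kg × 5.39 × 10^-9 m)
v = 1.85 × 10^1 m/s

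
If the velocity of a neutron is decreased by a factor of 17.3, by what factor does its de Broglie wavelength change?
The wavelength increases by a factor of 17.3.

From λ = h/(mv), the wavelength is inversely proportional to velocity:

λ ∝ 1/v

If v → v/17.3, then λ → 17.3λ

When velocity is decreased by a factor of 17.3, the wavelength increases by a factor of 17.3.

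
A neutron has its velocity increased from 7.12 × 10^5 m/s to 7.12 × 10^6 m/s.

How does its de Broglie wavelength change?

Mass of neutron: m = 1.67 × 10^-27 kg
The wavelength decreases by a factor of 10.

Using λ = h/(mv):

Initial wavelength: λ₁ = h/(mv₁) = 5.57 × 10^-13 m
Final wavelength: λ₂ = h/(mv₂) = 5.57 × 10^-14 m

Since λ ∝ 1/v, when velocity increases by a factor of 10, the wavelength decreases by a factor of 10.

λ₂/λ₁ = v₁/v₂ = 1/10

The wavelength decreases by a factor of 10.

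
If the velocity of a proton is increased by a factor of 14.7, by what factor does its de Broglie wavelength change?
The wavelength decreases by a factor of 14.7.

From λ = h/(mv), the wavelength is inversely proportional to velocity:

λ ∝ 1/v

If v → 14.7v, then λ → λ/14.7

When velocity is increased by a factor of 14.7, the wavelength decreases by a factor of 14.7.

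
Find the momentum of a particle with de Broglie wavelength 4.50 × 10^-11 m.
1.47 × 10^-23 kg·m/s

From the de Broglie relation λ = h/p, we solve for p:

p = h/λ
p = (6.626 × 10^-34 J·s) / (4.50 × 10^-11 m)
p = 1.47 × 10^-23 kg·m/s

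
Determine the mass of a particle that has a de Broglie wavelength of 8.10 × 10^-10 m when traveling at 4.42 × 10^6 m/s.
1.85 × 10^-31 kg

From the de Broglie relation λ = h/(mv), we solve for m:

m = h/(λv)
m = (6.626 × 10^-34 J·s) / (8.10 × 10^-10 m × 4.42 × 10^6 m/s)
m = 1.85 × 10^-31 kg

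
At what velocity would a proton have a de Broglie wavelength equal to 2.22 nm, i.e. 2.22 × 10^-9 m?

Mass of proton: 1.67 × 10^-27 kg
1.79 × 10^2 m/s

From λ = h/(mv), solve for v:

v = h/(mλ)
v = (6.626 × 10^-34 J·s) / (1.67 × 10^-27 kg × 2.22 × 10^-9 m)
v = 1.79 × 10^2 m/s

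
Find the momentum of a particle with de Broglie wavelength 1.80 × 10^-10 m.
3.68 × 10^-24 kg·m/s

From the de Broglie relation λ = h/p, we solve for p:

p = h/λ
p = (6.626 × 10^-34 J·s) / (1.80 × 10^-10 m)
p = 3.68 × 10^-24 kg·m/s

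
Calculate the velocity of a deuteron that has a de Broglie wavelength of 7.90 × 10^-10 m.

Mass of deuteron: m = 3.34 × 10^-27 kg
2.51 × 10^2 m/s

From the de Broglie relation λ = h/(mv), we solve for v:

v = h/(mλ)
v = (6.626 × 10^-34 J·s) / (3.34 × 10^-27 kg × 7.90 × 10^-10 m)
v = 2.51 × 10^2 m/s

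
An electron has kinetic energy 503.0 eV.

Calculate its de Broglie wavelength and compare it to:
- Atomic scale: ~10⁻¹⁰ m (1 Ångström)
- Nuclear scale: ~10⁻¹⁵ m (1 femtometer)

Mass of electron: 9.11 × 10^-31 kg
λ = 5.47 × 10^-11 m, which is between nuclear and atomic scales.

Using λ = h/√(2mKE):

KE = 503.0 eV = 8.059 × 10^-17 J

λ = h/√(2mKE)
λ = (6.626 × 10^-34 J·s) / √(2 × 9.11 × 10^-31 kg × 8.059 × 10^-17 J)
λ = 5.47 × 10^-11 m

Comparison:
- Atomic scale (10⁻¹⁰ m): λ is 0.55× this size
- Nuclear scale (10⁻¹⁵ m): λ is 5.5e+04× this size

The wavelength is between nuclear and atomic scales.

This wavelength is appropriate for probing atomic structure but too large for nuclear physics experiments.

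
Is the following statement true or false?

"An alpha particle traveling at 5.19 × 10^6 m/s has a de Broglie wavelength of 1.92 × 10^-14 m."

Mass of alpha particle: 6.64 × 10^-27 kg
True

The claim is correct.

Using λ = h/(mv):
λ = (6.626 × 10^-34 J·s) / (6.64 × 10^-27 kg × 5.19 × 10^6 m/s)
λ = 1.92 × 10^-14 m

This matches the claimed value.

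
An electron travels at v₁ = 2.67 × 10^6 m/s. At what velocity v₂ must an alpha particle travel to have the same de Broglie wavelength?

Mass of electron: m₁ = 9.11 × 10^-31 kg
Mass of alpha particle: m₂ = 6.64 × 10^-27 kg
v₂ = 3.66 × 10^2 m/s

For equal de Broglie wavelengths: λ₁ = λ₂

h/(m₁v₁) = h/(m₂v₂)
m₁v₁ = m₂v₂
v₂ = v₁ · (m₁/m₂)

v₂ = 2.67 × 10^6 m/s × (9.11 × 10^-31 kg / 6.64 × 10^-27 kg)
v₂ = 3.66 × 10^2 m/s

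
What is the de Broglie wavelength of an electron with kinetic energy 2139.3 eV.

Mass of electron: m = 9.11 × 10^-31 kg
2.65 × 10^-11 m

Using λ = h/√(2mKE):

First convert KE to Joules: KE = 2139.3 eV = 3.428 × 10^-16 J

λ = h/√(2mKE)
λ = (6.626 × 10^-34 J·s) / √(2 × 9.11 × 10^-31 kg × 3.428 × 10^-16 J)
λ = 2.65 × 10^-11 m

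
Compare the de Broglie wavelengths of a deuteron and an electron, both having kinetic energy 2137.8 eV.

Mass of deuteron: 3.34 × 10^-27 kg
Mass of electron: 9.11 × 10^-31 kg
The electron has the longer wavelength.

Using λ = h/√(2mKE):

For deuteron: λ₁ = h/√(2m₁KE) = 4.38 × 10^-13 m
For electron: λ₂ = h/√(2m₂KE) = 2.65 × 10^-11 m

Since λ ∝ 1/√m at constant kinetic energy, the lighter particle has the longer wavelength.

The electron has the longer de Broglie wavelength.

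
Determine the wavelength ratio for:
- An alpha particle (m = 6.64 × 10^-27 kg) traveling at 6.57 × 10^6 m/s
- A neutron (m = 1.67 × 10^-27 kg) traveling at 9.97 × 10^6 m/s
λ₁/λ₂ = 0.382

Using λ = h/(mv):

λ₁ = h/(m₁v₁) = 1.52 × 10^-14 m
λ₂ = h/(m₂v₂) = 3.98 × 10^-14 m

Ratio λ₁/λ₂ = (m₂v₂)/(m₁v₁)
         = (1.67 × 10^-27 kg × 9.97 × 10^6 m/s) / (6.64 × 10^-27 kg × 6.57 × 10^6 m/s)
         = 0.382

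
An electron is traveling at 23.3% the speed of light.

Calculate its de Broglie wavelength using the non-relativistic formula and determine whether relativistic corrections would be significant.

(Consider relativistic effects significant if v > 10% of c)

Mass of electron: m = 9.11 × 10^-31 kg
Yes, relativistic corrections are needed.

Using the non-relativistic de Broglie formula λ = h/(mv):

v = 23.3% × c = 6.985 × 10^7 m/s

λ = h/(mv)
λ = (6.626 × 10^-34 J·s) / (9.11 × 10^-31 kg × 6.985 × 10^7 m/s)
λ = 1.04 × 10^-11 m

Since v = 23.3% of c > 10% of c, relativistic corrections ARE significant and the actual wavelength would differ from this non-relativistic estimate.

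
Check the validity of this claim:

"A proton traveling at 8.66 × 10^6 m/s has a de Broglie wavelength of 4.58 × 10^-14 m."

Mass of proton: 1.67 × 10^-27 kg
True

The claim is correct.

Using λ = h/(mv):
λ = (6.626 × 10^-34 J·s) / (1.67 × 10^-27 kg × 8.66 × 10^6 m/s)
λ = 4.58 × 10^-14 m

This matches the claimed value.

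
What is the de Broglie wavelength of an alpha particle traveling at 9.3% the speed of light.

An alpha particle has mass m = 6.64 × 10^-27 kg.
3.58 × 10^-15 m

Using the de Broglie relation λ = h/(mv):

v = 9.3% × c = 2.788 × 10^7 m/s

λ = h/(mv)
λ = (6.626 × 10^-34 J·s) / (6.64 × 10^-27 kg × 2.788 × 10^7 m/s)
λ = 3.58 × 10^-15 m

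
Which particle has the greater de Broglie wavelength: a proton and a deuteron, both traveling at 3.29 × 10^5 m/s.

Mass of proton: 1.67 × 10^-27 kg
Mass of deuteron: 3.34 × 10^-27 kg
The proton has the longer wavelength.

Using λ = h/(mv), since both particles have the same velocity, the wavelength depends only on mass.

For proton: λ₁ = h/(m₁v) = 1.21 × 10^-12 m
For deuteron: λ₂ = h/(m₂v) = 6.03 × 10^-13 m

Since λ ∝ 1/m at constant velocity, the lighter particle has the longer wavelength.

The proton has the longer de Broglie wavelength.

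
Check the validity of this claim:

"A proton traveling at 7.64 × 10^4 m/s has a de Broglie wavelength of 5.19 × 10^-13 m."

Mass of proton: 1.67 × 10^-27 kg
False

The claim is incorrect.

Using λ = h/(mv):
λ = (6.626 × 10^-34 J·s) / (1.67 × 10^-27 kg × 7.64 × 10^4 m/s)
λ = 5.19 × 10^-12 m

The actual wavelength differs from the claimed 5.19 × 10^-13 m.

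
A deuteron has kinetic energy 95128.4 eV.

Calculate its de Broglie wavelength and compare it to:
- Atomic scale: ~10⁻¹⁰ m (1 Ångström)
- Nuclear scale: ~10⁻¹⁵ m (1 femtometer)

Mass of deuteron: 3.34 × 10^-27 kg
λ = 6.57 × 10^-14 m, which is between nuclear and atomic scales.

Using λ = h/√(2mKE):

KE = 95128.4 eV = 1.524 × 10^-14 J

λ = h/√(2mKE)
λ = (6.626 × 10^-34 J·s) / √(2 × 3.34 × 10^-27 kg × 1.524 × 10^-14 J)
λ = 6.57 × 10^-14 m

Comparison:
- Atomic scale (10⁻¹⁰ m): λ is 0.00066× this size
- Nuclear scale (10⁻¹⁵ m): λ is 66× this size

The wavelength is between nuclear and atomic scales.

This wavelength is appropriate for probing atomic structure but too large for nuclear physics experiments.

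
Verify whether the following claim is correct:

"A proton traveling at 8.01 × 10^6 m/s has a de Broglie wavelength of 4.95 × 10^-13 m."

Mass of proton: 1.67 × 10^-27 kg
False

The claim is incorrect.

Using λ = h/(mv):
λ = (6.626 × 10^-34 J·s) / (1.67 × 10^-27 kg × 8.01 × 10^6 m/s)
λ = 4.95 × 10^-14 m

The actual wavelength differs from the claimed 4.95 × 10^-13 m.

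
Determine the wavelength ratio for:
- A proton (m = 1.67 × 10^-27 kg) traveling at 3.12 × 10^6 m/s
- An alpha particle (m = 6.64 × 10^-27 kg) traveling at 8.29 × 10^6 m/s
λ₁/λ₂ = 10.6

Using λ = h/(mv):

λ₁ = h/(m₁v₁) = 1.27 × 10^-13 m
λ₂ = h/(m₂v₂) = 1.20 × 10^-14 m

Ratio λ₁/λ₂ = (m₂v₂)/(m₁v₁)
         = (6.64 × 10^-27 kg × 8.29 × 10^6 m/s) / (1.67 × 10^-27 kg × 3.12 × 10^6 m/s)
         = 10.6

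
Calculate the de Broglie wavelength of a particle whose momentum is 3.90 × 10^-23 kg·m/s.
1.70 × 10^-11 m

Using the de Broglie relation λ = h/p:

λ = h/p
λ = (6.626 × 10^-34 J·s) / (3.90 × 10^-23 kg·m/s)
λ = 1.70 × 10^-11 m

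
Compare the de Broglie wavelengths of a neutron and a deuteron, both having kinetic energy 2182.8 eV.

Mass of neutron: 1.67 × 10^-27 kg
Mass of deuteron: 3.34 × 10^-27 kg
The neutron has the longer wavelength.

Using λ = h/√(2mKE):

For neutron: λ₁ = h/√(2m₁KE) = 6.13 × 10^-13 m
For deuteron: λ₂ = h/√(2m₂KE) = 4.34 × 10^-13 m

Since λ ∝ 1/√m at constant kinetic energy, the lighter particle has the longer wavelength.

The neutron has the longer de Broglie wavelength.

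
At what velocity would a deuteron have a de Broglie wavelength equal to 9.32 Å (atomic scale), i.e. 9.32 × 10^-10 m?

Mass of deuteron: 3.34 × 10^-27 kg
2.13 × 10^2 m/s

From λ = h/(mv), solve for v:

v = h/(mλ)
v = (6.626 × 10^-34 J·s) / (3.34 × 10^-27 kg × 9.32 × 10^-10 m)
v = 2.13 × 10^2 m/s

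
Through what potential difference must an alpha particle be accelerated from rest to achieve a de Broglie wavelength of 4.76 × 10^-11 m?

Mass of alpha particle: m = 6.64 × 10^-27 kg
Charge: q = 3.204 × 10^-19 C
4.55 × 10^-2 V

From λ = h/√(2mqV), we solve for V:

λ² = h²/(2mqV)
V = h²/(2mqλ²)
V = (6.626 × 10^-34 J·s)² / (2 × 6.64 × 10^-27 kg × 3.204 × 10^-19 C × (4.76 × 10^-11 m)²)
V = 4.55 × 10^-2 V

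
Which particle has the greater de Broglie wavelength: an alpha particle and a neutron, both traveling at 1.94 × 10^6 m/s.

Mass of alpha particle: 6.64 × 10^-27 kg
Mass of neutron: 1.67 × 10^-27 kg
The neutron has the longer wavelength.

Using λ = h/(mv), since both particles have the same velocity, the wavelength depends only on mass.

For alpha particle: λ₁ = h/(m₁v) = 5.14 × 10^-14 m
For neutron: λ₂ = h/(m₂v) = 2.05 × 10^-13 m

Since λ ∝ 1/m at constant velocity, the lighter particle has the longer wavelength.

The neutron has the longer de Broglie wavelength.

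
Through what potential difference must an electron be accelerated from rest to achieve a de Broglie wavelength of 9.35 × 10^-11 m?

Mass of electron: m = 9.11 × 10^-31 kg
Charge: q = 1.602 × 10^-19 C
172 V

From λ = h/√(2mqV), we solve for V:

λ² = h²/(2mqV)
V = h²/(2mqλ²)
V = (6.626 × 10^-34 J·s)² / (2 × 9.11 × 10^-31 kg × 1.602 × 10^-19 C × (9.35 × 10^-11 m)²)
V = 172 V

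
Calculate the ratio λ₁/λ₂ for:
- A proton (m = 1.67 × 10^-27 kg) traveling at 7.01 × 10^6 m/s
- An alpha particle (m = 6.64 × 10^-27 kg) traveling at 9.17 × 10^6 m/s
λ₁/λ₂ = 5.20

Using λ = h/(mv):

λ₁ = h/(m₁v₁) = 5.66 × 10^-14 m
λ₂ = h/(m₂v₂) = 1.09 × 10^-14 m

Ratio λ₁/λ₂ = (m₂v₂)/(m₁v₁)
         = (6.64 × 10^-27 kg × 9.17 × 10^6 m/s) / (1.67 × 10^-27 kg × 7.01 × 10^6 m/s)
         = 5.20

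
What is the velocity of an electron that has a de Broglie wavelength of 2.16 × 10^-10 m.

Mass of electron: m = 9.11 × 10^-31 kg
3.37 × 10^6 m/s

From the de Broglie relation λ = h/(mv), we solve for v:

v = h/(mλ)
v = (6.626 × 10^-34 J·s) / (9.11 × 10^-31 kg × 2.16 × 10^-10 m)
v = 3.37 × 10^6 m/s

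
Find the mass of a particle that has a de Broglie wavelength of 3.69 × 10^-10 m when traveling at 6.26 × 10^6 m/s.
2.87 × 10^-31 kg

From the de Broglie relation λ = h/(mv), we solve for m:

m = h/(λv)
m = (6.626 × 10^-34 J·s) / (3.69 × 10^-10 m × 6.26 × 10^6 m/s)
m = 2.87 × 10^-31 kg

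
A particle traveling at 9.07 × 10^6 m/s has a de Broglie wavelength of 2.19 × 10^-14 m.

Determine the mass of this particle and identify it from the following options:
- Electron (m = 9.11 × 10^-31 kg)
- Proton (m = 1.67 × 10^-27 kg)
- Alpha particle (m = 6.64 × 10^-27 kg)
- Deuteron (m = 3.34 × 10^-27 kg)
The particle is a deuteron.

From λ = h/(mv), solve for mass:

m = h/(λv)
m = (6.626 × 10^-34 J·s) / (2.19 × 10^-14 m × 9.07 × 10^6 m/s)
m = 3.34 × 10^-27 kg

Comparing with the listed masses, this is closest to a deuteron.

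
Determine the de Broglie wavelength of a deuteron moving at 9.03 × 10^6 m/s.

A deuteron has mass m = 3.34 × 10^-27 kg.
2.20 × 10^-14 m

Using the de Broglie relation λ = h/(mv):

λ = h/(mv)
λ = (6.626 × 10^-34 J·s) / (3.34 × 10^-27 kg × 9.03 × 10^6 m/s)
λ = 2.20 × 10^-14 m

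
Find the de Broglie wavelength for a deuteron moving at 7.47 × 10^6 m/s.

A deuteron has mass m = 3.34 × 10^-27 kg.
2.66 × 10^-14 m

Using the de Broglie relation λ = h/(mv):

λ = h/(mv)
λ = (6.626 × 10^-34 J·s) / (3.34 × 10^-27 kg × 7.47 × 10^6 m/s)
λ = 2.66 × 10^-14 m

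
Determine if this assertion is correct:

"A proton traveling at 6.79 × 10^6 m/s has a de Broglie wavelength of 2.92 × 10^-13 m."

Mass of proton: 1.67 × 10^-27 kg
False

The claim is incorrect.

Using λ = h/(mv):
λ = (6.626 × 10^-34 J·s) / (1.67 × 10^-27 kg × 6.79 × 10^6 m/s)
λ = 5.84 × 10^-14 m

The actual wavelength differs from the claimed 2.92 × 10^-13 m.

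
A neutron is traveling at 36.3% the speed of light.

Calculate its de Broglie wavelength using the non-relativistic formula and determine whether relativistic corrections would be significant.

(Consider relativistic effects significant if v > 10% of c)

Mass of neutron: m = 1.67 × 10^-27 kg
Yes, relativistic corrections are needed.

Using the non-relativistic de Broglie formula λ = h/(mv):

v = 36.3% × c = 1.088 × 10^8 m/s

λ = h/(mv)
λ = (6.626 × 10^-34 J·s) / (1.67 × 10^-27 kg × 1.088 × 10^8 m/s)
λ = 3.65 × 10^-15 m

Since v = 36.3% of c > 10% of c, relativistic corrections ARE significant and the actual wavelength would differ from this non-relativistic estimate.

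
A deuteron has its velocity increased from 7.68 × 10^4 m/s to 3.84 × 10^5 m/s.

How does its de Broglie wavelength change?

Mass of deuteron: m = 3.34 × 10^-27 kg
The wavelength decreases by a factor of 5.

Using λ = h/(mv):

Initial wavelength: λ₁ = h/(mv₁) = 2.58 × 10^-12 m
Final wavelength: λ₂ = h/(mv₂) = 5.17 × 10^-13 m

Since λ ∝ 1/v, when velocity increases by a factor of 5, the wavelength decreases by a factor of 5.

λ₂/λ₁ = v₁/v₂ = 1/5

The wavelength decreases by a factor of 5.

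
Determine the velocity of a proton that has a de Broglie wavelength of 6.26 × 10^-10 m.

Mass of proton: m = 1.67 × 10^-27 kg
6.34 × 10^2 m/s

From the de Broglie relation λ = h/(mv), we solve for v:

v = h/(mλ)
v = (6.626 × 10^-34 J·s) / (1.67 × 10^-27 kg × 6.26 × 10^-10 m)
v = 6.34 × 10^2 m/s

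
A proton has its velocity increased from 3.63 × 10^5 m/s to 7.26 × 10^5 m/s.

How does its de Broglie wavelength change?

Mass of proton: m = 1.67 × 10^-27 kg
The wavelength decreases by a factor of 2.

Using λ = h/(mv):

Initial wavelength: λ₁ = h/(mv₁) = 1.09 × 10^-12 m
Final wavelength: λ₂ = h/(mv₂) = 5.47 × 10^-13 m

Since λ ∝ 1/v, when velocity increases by a factor of 2, the wavelength decreases by a factor of 2.

λ₂/λ₁ = v₁/v₂ = 1/2

The wavelength decreases by a factor of 2.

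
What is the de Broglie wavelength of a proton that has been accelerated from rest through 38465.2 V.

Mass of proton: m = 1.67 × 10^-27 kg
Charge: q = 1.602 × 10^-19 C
1.46 × 10^-13 m

When a particle is accelerated through voltage V, it gains kinetic energy KE = qV.

The de Broglie wavelength is then λ = h/√(2mqV):

λ = h/√(2mqV)
λ = (6.626 × 10^-34 J·s) / √(2 × 1.67 × 10^-27 kg × 1.602 × 10^-19 C × 38465.2 V)
λ = 1.46 × 10^-13 m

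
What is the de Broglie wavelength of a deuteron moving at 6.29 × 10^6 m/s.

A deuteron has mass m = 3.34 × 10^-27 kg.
3.15 × 10^-14 m

Using the de Broglie relation λ = h/(mv):

λ = h/(mv)
λ = (6.626 × 10^-34 J·s) / (3.34 × 10^-27 kg × 6.29 × 10^6 m/s)
λ = 3.15 × 10^-14 m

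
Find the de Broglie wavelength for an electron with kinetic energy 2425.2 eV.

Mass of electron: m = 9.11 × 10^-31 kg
2.49 × 10^-11 m

Using λ = h/√(2mKE):

First convert KE to Joules: KE = 2425.2 eV = 3.886 × 10^-16 J

λ = h/√(2mKE)
λ = (6.626 × 10^-34 J·s) / √(2 × 9.11 × 10^-31 kg × 3.886 × 10^-16 J)
λ = 2.49 × 10^-11 m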